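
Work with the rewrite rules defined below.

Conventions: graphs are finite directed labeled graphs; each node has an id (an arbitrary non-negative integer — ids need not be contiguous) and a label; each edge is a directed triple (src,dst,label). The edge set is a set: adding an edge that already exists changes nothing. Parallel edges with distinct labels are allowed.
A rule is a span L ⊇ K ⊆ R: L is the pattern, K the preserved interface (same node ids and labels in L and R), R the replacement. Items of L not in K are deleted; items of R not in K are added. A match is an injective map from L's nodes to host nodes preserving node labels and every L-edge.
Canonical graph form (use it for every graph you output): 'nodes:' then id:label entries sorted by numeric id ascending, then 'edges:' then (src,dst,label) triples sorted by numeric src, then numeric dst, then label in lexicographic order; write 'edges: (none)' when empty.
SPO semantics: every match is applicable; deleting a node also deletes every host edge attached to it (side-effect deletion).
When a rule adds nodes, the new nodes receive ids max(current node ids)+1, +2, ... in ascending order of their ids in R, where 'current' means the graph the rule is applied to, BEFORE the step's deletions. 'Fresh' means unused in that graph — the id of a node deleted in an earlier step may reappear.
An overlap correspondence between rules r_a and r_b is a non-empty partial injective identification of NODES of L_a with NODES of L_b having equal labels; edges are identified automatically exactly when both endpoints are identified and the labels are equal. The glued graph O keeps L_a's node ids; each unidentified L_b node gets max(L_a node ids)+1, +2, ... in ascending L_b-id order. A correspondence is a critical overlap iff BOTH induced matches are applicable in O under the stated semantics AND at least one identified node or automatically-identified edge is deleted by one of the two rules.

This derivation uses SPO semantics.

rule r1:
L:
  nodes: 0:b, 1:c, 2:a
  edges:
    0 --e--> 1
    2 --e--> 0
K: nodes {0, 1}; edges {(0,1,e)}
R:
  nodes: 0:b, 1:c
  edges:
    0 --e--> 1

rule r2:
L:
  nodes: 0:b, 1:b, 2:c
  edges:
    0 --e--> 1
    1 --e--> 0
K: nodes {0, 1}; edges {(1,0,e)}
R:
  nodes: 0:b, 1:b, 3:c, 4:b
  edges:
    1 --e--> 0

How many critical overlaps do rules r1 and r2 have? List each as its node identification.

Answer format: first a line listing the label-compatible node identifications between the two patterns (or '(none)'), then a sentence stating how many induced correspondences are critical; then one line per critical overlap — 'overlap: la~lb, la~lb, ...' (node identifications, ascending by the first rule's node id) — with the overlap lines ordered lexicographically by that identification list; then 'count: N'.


label-compatible node identifications between L(r1) and L(r2): 0~0, 0~1, 1~2
3 of the induced correspondences are critical overlaps of r1 and r2.
overlap: 0~0, 1~2
overlap: 0~1, 1~2
overlap: 1~2
count: 3


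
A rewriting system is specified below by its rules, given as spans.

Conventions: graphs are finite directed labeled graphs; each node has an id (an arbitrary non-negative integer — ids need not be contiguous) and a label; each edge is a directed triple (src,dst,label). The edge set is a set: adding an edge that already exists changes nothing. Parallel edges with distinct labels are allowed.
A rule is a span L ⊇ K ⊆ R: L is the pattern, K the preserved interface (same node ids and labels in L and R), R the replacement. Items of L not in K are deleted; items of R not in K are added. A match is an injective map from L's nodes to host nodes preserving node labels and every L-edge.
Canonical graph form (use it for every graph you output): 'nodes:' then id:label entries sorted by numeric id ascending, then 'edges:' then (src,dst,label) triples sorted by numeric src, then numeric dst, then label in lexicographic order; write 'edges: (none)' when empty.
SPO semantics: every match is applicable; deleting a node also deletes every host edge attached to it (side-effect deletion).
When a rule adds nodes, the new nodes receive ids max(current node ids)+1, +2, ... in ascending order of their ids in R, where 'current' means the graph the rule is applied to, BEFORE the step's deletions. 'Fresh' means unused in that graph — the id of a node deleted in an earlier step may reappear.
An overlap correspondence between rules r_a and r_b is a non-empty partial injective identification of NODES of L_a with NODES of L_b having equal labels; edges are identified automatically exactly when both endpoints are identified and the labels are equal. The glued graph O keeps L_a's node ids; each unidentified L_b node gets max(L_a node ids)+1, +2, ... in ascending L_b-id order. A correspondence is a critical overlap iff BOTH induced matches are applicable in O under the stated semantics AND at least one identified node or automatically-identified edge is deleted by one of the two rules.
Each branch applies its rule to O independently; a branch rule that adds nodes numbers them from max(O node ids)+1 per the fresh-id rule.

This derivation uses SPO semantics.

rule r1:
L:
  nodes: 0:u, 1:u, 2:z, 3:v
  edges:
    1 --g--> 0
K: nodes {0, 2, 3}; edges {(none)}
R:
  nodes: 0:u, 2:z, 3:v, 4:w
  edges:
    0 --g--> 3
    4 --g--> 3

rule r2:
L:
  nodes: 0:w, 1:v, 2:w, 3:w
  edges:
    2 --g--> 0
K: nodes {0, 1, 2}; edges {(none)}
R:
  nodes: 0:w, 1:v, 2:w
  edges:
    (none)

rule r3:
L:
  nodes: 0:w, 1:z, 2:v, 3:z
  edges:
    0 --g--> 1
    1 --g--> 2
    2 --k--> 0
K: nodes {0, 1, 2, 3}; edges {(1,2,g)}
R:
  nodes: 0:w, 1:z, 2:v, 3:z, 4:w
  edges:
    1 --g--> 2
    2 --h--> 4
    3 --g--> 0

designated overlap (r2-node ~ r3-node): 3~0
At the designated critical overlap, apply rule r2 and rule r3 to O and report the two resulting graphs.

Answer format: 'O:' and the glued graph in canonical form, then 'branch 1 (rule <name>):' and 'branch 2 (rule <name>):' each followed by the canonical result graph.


O:
nodes: 0:w, 1:v, 2:w, 3:w, 4:z, 5:v, 6:z
edges: (2,0,g); (3,4,g); (4,5,g); (5,3,k)
branch 1 (rule r2):
nodes: 0:w, 1:v, 2:w, 4:z, 5:v, 6:z
edges: (4,5,g)
branch 2 (rule r3):
nodes: 0:w, 1:v, 2:w, 3:w, 4:z, 5:v, 6:z, 7:w
edges: (2,0,g); (4,5,g); (5,7,h); (6,3,g)


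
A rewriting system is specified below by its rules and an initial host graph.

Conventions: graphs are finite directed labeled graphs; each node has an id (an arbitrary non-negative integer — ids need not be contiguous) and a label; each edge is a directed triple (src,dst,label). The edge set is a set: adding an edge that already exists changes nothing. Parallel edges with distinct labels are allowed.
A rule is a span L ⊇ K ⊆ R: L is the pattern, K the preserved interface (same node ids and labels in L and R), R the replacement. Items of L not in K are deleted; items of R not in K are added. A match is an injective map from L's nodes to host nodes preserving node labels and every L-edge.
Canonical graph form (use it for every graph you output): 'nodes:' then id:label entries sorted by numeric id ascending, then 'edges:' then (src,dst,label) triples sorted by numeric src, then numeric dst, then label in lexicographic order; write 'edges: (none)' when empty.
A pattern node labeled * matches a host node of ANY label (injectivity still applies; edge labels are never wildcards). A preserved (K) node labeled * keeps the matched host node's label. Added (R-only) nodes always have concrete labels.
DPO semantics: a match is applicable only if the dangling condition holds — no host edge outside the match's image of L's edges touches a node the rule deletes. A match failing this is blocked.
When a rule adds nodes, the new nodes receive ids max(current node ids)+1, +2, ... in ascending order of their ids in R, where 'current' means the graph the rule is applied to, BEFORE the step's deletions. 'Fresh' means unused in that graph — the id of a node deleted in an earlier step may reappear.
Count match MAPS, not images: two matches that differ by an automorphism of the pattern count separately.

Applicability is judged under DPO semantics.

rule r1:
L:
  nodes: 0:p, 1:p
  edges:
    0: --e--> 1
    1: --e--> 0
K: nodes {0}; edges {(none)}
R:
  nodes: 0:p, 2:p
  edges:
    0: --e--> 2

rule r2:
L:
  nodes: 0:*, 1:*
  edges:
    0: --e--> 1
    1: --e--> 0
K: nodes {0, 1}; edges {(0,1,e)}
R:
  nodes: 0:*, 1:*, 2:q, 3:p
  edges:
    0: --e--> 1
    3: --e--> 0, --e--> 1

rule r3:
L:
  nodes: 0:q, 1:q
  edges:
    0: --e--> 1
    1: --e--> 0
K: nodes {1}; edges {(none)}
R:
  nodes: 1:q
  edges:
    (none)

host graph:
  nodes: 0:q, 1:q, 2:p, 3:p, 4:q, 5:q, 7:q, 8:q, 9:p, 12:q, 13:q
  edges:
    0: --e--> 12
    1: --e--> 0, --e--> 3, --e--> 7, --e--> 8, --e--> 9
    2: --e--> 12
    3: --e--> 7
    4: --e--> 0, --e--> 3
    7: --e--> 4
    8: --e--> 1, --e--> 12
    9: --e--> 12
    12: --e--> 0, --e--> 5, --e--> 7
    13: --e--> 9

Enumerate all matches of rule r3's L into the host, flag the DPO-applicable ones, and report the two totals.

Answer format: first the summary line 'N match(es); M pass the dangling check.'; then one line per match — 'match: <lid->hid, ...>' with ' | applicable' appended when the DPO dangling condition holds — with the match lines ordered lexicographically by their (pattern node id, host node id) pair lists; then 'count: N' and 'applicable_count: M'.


4 match(es); 0 pass the dangling check.
match: 0->0, 1->12
match: 0->1, 1->8
match: 0->8, 1->1
match: 0->12, 1->0
count: 4
applicable_count: 0


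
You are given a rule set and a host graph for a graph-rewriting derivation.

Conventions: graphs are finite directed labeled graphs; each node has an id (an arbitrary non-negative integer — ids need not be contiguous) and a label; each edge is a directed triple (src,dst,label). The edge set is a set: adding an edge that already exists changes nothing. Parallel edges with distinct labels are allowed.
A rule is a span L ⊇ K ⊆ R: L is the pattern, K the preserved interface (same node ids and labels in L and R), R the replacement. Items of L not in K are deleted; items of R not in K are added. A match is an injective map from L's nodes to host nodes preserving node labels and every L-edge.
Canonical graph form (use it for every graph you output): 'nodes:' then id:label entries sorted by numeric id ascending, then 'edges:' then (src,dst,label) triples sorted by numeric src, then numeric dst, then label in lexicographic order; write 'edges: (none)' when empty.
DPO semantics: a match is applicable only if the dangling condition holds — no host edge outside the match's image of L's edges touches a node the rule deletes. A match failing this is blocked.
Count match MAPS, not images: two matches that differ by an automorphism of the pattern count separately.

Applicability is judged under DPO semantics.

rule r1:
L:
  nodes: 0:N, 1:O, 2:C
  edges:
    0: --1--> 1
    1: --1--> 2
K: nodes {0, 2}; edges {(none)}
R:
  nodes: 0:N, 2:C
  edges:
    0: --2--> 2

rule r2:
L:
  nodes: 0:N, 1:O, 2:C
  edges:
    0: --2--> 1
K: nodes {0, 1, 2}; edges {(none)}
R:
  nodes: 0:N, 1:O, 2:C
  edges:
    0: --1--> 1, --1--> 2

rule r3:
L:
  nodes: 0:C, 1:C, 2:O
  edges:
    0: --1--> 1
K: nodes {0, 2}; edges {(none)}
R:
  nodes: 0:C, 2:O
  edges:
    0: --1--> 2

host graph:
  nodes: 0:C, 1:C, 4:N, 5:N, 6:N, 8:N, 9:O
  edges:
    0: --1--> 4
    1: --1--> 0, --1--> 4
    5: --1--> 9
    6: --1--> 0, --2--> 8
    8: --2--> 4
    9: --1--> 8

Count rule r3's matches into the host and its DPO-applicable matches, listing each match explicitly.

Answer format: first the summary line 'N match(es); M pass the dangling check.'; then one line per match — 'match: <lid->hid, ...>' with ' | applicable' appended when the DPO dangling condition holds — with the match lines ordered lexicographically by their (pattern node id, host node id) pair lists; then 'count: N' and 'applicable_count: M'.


1 match(es); 0 pass the dangling check.
match: 0->1, 1->0, 2->9
count: 1
applicable_count: 0


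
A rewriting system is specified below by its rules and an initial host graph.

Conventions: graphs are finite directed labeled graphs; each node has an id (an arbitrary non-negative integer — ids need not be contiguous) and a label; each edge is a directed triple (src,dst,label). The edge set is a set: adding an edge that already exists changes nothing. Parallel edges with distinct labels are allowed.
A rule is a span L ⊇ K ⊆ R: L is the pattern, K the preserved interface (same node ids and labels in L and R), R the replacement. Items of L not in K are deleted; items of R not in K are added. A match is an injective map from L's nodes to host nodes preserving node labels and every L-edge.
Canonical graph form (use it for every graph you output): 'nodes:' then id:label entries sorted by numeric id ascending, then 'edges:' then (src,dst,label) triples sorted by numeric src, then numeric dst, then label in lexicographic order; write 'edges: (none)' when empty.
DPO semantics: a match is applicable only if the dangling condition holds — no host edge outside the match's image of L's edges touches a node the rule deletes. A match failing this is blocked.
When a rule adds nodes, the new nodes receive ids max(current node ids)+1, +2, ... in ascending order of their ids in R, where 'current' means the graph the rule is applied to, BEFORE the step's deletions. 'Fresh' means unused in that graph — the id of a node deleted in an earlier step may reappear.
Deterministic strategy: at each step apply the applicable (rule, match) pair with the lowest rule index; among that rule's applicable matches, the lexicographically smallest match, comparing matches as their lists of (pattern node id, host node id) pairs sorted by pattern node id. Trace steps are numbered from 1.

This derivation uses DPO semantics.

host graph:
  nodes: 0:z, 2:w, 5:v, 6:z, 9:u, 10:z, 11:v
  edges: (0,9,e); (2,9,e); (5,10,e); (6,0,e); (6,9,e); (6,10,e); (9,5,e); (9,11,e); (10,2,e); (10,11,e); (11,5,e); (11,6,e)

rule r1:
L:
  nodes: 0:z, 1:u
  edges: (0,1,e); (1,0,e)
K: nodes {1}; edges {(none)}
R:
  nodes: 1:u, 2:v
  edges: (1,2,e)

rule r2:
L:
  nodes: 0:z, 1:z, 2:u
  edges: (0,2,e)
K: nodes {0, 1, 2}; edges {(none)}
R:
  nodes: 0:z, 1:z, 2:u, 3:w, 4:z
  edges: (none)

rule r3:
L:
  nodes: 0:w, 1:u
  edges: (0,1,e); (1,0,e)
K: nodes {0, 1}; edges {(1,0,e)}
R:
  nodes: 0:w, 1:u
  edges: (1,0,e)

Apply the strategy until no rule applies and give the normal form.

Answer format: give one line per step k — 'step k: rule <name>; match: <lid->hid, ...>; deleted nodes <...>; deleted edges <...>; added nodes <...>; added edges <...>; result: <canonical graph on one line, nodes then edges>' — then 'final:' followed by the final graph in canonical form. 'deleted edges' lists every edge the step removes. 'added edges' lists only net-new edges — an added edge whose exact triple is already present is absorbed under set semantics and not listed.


step 1: rule r2; match: 0->0, 1->6, 2->9; deleted nodes (none); deleted edges (0,9,e); added nodes 12, 13; added edges (none); result: nodes: 0:z, 2:w, 5:v, 6:z, 9:u, 10:z, 11:v, 12:w, 13:z edges: (2,9,e); (5,10,e); (6,0,e); (6,9,e); (6,10,e); (9,5,e); (9,11,e); (10,2,e); (10,11,e); (11,5,e); (11,6,e)
step 2: rule r2; match: 0->6, 1->0, 2->9; deleted nodes (none); deleted edges (6,9,e); added nodes 14, 15; added edges (none); result: nodes: 0:z, 2:w, 5:v, 6:z, 9:u, 10:z, 11:v, 12:w, 13:z, 14:w, 15:z edges: (2,9,e); (5,10,e); (6,0,e); (6,10,e); (9,5,e); (9,11,e); (10,2,e); (10,11,e); (11,5,e); (11,6,e)
final:
nodes: 0:z, 2:w, 5:v, 6:z, 9:u, 10:z, 11:v, 12:w, 13:z, 14:w, 15:z
edges: (2,9,e); (5,10,e); (6,0,e); (6,10,e); (9,5,e); (9,11,e); (10,2,e); (10,11,e); (11,5,e); (11,6,e)


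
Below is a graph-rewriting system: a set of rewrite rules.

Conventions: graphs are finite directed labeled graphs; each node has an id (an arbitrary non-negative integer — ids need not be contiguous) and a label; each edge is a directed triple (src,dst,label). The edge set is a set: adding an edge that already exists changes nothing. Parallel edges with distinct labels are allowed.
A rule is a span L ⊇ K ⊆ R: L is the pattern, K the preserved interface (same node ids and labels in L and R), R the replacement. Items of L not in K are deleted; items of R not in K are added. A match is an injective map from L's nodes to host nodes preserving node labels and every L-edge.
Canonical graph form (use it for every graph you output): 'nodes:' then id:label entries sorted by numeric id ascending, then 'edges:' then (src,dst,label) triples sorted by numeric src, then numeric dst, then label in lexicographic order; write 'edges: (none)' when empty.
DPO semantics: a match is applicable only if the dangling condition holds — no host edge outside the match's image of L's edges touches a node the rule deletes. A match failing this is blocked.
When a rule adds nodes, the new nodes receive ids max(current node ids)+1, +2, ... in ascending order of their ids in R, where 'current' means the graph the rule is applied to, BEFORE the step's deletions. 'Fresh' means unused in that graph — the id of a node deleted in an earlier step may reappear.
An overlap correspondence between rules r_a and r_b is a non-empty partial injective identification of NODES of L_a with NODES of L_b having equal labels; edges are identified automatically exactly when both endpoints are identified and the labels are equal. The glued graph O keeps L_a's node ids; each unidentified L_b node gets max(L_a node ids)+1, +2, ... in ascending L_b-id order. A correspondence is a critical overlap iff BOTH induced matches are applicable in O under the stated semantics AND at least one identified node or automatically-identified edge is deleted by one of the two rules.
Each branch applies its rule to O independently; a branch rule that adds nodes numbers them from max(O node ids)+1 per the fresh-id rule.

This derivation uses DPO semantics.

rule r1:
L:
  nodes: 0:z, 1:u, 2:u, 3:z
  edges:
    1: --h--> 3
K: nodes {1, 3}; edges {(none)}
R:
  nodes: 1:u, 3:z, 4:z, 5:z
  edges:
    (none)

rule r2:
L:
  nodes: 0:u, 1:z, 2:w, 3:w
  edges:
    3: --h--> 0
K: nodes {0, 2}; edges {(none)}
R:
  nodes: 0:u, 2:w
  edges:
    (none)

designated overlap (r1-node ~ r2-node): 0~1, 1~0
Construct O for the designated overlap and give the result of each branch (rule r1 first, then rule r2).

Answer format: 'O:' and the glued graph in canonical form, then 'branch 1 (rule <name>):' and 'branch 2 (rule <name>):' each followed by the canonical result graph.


O:
nodes: 0:z, 1:u, 2:u, 3:z, 4:w, 5:w
edges: (1,3,h); (5,1,h)
branch 1 (rule r1):
nodes: 1:u, 3:z, 4:w, 5:w, 6:z, 7:z
edges: (5,1,h)
branch 2 (rule r2):
nodes: 1:u, 2:u, 3:z, 4:w
edges: (1,3,h)


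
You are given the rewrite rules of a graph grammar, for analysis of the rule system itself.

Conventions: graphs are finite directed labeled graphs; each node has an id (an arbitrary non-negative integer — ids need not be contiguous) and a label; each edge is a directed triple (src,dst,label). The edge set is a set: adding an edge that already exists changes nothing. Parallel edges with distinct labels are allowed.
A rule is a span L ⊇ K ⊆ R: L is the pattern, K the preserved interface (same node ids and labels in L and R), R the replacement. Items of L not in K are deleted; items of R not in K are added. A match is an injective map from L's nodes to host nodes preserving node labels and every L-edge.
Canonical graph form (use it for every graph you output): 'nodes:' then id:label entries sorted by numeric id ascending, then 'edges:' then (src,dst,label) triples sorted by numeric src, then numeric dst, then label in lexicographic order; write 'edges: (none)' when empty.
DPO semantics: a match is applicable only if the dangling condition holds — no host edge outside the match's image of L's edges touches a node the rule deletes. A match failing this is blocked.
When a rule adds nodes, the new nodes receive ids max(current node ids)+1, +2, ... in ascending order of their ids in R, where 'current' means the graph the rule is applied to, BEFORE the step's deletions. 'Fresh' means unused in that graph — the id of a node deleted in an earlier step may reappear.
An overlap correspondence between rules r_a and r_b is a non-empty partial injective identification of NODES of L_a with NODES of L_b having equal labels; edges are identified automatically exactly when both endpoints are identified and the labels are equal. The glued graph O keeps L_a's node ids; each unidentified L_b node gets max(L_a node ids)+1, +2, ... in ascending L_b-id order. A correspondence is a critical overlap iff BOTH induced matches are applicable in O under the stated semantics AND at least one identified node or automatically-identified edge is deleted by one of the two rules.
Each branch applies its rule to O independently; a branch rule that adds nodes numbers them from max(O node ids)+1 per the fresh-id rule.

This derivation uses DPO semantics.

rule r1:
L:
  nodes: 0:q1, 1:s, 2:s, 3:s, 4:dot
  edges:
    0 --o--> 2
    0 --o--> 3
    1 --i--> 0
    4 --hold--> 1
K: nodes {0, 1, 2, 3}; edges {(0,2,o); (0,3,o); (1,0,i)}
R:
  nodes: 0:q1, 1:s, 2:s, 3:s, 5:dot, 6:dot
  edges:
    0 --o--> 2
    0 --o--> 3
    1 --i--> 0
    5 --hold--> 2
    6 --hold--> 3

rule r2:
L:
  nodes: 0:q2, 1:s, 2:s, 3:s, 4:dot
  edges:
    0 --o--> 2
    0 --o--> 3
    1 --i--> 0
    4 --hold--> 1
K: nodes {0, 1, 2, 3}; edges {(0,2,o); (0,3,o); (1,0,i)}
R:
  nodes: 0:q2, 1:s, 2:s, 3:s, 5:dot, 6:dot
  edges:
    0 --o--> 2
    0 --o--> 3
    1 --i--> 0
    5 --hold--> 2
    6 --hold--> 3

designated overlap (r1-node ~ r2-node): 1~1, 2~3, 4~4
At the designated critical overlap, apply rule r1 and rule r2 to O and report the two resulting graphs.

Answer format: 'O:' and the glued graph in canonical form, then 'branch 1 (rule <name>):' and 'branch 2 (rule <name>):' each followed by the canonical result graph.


O:
nodes: 0:q1, 1:s, 2:s, 3:s, 4:dot, 5:q2, 6:s
edges: (0,2,o); (0,3,o); (1,0,i); (1,5,i); (4,1,hold); (5,2,o); (5,6,o)
branch 1 (rule r1):
nodes: 0:q1, 1:s, 2:s, 3:s, 5:q2, 6:s, 7:dot, 8:dot
edges: (0,2,o); (0,3,o); (1,0,i); (1,5,i); (5,2,o); (5,6,o); (7,2,hold); (8,3,hold)
branch 2 (rule r2):
nodes: 0:q1, 1:s, 2:s, 3:s, 5:q2, 6:s, 7:dot, 8:dot
edges: (0,2,o); (0,3,o); (1,0,i); (1,5,i); (5,2,o); (5,6,o); (7,6,hold); (8,2,hold)


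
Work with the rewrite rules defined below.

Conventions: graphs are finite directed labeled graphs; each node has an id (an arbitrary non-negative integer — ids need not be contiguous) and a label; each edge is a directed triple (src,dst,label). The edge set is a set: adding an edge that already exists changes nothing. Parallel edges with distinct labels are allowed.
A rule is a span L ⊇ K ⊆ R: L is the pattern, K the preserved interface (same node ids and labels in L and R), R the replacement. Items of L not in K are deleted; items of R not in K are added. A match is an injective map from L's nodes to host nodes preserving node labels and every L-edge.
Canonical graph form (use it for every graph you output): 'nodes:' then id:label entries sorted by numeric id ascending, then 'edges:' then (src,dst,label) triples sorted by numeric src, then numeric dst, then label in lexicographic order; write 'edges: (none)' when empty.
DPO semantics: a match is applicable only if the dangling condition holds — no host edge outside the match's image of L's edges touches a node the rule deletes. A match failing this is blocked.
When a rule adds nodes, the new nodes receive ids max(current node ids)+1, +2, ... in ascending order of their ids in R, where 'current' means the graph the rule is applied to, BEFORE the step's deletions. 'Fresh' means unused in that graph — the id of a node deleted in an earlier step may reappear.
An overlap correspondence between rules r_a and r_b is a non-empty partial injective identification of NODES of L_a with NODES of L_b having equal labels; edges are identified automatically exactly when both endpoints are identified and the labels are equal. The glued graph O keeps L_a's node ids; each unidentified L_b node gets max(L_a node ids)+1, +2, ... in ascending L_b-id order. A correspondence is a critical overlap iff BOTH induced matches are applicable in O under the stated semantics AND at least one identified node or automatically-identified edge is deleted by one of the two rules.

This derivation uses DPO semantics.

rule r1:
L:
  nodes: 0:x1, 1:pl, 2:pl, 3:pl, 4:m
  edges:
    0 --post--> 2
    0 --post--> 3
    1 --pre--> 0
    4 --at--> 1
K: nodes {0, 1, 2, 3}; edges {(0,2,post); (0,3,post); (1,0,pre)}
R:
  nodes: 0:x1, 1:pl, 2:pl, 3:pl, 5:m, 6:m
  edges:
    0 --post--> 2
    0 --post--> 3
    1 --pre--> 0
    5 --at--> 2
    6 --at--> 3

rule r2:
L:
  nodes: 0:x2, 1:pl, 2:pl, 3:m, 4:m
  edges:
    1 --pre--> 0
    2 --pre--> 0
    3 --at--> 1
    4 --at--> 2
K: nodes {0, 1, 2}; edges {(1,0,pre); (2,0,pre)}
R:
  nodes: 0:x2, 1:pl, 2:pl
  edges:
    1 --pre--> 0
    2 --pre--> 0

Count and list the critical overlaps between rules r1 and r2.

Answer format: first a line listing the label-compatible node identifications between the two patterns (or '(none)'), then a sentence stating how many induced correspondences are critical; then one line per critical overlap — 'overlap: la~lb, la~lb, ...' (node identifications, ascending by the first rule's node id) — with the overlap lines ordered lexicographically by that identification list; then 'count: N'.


label-compatible node identifications between L(r1) and L(r2): 1~1, 1~2, 2~1, 2~2, 3~1, 3~2, 4~3, 4~4
6 of the induced correspondences are critical overlaps of r1 and r2.
overlap: 1~1, 2~2, 4~3
overlap: 1~1, 3~2, 4~3
overlap: 1~1, 4~3
overlap: 1~2, 2~1, 4~4
overlap: 1~2, 3~1, 4~4
overlap: 1~2, 4~4
count: 6


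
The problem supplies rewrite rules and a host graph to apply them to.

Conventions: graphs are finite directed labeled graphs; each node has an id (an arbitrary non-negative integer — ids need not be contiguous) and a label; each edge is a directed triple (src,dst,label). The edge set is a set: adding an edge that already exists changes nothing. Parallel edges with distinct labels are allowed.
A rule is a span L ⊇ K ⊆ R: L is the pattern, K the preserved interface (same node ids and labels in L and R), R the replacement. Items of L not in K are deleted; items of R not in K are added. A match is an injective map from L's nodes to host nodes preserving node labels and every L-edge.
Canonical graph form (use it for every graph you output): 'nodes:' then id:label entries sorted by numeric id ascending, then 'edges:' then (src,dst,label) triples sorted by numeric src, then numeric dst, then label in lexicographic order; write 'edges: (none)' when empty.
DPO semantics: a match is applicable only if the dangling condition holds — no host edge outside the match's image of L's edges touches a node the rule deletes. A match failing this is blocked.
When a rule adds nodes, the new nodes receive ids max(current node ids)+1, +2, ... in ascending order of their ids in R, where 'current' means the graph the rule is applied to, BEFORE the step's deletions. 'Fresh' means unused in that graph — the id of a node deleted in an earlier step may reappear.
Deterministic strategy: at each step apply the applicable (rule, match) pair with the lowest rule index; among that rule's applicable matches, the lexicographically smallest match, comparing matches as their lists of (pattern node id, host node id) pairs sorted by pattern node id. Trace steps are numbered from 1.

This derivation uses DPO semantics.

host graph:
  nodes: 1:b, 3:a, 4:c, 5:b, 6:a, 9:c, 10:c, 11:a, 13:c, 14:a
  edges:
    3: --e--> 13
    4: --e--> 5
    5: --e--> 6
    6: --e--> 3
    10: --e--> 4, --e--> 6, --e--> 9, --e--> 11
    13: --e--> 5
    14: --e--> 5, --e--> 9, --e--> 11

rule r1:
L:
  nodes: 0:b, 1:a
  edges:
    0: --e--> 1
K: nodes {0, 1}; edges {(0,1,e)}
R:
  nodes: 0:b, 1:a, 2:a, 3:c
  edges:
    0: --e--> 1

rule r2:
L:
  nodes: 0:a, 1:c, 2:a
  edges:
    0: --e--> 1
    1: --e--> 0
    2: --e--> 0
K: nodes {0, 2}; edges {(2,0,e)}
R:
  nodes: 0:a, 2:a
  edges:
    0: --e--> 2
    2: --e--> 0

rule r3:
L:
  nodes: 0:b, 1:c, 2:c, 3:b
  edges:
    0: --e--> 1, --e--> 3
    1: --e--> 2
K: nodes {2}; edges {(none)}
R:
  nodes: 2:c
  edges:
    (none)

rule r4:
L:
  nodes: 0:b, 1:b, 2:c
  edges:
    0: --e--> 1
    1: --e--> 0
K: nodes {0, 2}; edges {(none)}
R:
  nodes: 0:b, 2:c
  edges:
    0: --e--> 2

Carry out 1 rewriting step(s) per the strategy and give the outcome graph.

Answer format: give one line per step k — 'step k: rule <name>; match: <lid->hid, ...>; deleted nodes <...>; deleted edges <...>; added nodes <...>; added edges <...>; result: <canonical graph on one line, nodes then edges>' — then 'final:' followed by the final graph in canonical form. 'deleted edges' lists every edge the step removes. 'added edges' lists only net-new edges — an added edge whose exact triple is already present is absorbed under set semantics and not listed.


step 1: rule r1; match: 0->5, 1->6; deleted nodes (none); deleted edges (none); added nodes 15, 16; added edges (none); result: nodes: 1:b, 3:a, 4:c, 5:b, 6:a, 9:c, 10:c, 11:a, 13:c, 14:a, 15:a, 16:c edges: (3,13,e); (4,5,e); (5,6,e); (6,3,e); (10,4,e); (10,6,e); (10,9,e); (10,11,e); (13,5,e); (14,5,e); (14,9,e); (14,11,e)
final:
nodes: 1:b, 3:a, 4:c, 5:b, 6:a, 9:c, 10:c, 11:a, 13:c, 14:a, 15:a, 16:c
edges: (3,13,e); (4,5,e); (5,6,e); (6,3,e); (10,4,e); (10,6,e); (10,9,e); (10,11,e); (13,5,e); (14,5,e); (14,9,e); (14,11,e)


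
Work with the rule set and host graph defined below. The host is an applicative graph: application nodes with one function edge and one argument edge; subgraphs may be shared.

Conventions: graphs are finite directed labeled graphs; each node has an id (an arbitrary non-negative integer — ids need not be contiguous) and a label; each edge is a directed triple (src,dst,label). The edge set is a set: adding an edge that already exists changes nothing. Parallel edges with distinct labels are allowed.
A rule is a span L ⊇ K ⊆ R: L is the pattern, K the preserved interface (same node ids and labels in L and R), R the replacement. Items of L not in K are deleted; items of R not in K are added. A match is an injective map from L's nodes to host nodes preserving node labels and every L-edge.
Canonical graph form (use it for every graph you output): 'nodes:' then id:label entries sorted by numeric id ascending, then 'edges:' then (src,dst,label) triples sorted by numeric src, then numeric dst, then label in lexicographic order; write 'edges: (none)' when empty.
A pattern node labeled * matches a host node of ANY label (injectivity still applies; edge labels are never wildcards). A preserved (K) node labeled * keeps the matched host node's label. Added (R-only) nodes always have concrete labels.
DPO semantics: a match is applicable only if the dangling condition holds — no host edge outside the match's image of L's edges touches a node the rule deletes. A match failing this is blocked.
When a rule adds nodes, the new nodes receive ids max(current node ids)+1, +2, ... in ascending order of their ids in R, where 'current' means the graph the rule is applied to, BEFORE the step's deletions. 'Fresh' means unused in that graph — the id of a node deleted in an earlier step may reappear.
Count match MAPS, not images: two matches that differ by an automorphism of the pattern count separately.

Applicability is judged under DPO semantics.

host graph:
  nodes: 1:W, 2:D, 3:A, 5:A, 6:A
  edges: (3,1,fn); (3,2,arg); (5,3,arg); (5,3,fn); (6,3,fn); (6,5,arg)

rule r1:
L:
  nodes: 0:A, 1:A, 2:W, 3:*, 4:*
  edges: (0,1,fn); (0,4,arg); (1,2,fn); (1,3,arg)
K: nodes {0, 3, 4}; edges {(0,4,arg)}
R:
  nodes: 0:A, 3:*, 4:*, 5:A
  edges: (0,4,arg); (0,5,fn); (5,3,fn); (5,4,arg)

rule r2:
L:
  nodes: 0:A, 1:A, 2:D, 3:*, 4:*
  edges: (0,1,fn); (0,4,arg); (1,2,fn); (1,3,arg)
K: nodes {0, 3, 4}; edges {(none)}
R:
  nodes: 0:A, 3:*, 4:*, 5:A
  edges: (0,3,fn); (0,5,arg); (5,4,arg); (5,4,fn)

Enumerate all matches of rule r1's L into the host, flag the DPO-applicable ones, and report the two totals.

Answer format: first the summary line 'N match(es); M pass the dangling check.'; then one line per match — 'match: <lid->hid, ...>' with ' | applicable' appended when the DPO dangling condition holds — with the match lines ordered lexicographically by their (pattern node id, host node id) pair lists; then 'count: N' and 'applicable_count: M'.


1 match(es); 0 pass the dangling check.
match: 0->6, 1->3, 2->1, 3->2, 4->5
count: 1
applicable_count: 0


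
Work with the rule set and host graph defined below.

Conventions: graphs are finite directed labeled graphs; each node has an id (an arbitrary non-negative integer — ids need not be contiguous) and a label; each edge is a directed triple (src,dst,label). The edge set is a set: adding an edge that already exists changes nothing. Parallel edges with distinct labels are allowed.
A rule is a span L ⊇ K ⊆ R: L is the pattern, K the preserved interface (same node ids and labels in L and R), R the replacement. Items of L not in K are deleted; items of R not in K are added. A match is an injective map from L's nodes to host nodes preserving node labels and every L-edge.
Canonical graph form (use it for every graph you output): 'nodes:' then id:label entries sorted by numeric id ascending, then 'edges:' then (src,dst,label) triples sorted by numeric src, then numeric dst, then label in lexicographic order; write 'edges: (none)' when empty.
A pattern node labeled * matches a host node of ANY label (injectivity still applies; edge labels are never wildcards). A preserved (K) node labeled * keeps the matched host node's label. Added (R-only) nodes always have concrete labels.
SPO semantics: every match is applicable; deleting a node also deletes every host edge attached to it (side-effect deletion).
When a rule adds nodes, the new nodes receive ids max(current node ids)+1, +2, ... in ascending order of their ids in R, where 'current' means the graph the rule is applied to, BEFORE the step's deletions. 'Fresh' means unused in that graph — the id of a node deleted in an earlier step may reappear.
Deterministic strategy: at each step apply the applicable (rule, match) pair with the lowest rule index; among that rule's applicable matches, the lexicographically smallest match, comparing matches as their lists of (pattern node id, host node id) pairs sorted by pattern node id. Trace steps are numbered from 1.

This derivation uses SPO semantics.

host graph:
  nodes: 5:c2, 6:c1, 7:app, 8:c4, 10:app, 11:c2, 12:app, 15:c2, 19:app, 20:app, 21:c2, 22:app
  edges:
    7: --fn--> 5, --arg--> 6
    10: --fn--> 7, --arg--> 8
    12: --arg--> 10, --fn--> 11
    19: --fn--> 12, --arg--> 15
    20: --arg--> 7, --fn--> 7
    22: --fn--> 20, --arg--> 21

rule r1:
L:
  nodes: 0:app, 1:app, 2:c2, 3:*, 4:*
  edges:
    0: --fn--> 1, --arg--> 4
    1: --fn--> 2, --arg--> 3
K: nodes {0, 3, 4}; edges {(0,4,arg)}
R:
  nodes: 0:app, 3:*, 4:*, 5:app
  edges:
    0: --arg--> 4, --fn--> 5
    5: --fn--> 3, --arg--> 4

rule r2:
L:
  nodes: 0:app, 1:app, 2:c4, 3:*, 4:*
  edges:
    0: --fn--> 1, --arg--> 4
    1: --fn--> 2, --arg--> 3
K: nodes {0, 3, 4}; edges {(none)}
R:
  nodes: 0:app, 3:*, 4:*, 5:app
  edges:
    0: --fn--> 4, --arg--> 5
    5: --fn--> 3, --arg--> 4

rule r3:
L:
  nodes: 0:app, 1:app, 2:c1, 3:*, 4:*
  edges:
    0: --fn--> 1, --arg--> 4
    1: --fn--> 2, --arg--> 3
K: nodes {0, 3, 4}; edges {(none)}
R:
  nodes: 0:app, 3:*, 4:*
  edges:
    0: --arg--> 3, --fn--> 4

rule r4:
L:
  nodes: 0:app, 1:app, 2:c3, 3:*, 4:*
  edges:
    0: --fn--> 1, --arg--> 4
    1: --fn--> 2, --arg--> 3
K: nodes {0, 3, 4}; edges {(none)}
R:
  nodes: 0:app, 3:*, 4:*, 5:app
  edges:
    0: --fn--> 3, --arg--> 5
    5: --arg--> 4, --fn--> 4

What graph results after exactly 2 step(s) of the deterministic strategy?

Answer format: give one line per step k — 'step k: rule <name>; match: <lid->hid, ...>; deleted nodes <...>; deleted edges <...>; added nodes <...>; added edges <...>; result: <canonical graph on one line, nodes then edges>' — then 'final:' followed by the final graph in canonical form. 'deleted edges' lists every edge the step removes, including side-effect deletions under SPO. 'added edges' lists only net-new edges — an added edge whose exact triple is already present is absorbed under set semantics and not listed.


step 1: rule r1; match: 0->10, 1->7, 2->5, 3->6, 4->8; deleted nodes 5, 7; deleted edges (7,5,fn); (7,6,arg); (10,7,fn); (20,7,arg); (20,7,fn); added nodes 23; added edges (10,23,fn); (23,6,fn); (23,8,arg); result: nodes: 6:c1, 8:c4, 10:app, 11:c2, 12:app, 15:c2, 19:app, 20:app, 21:c2, 22:app, 23:app edges: (10,8,arg); (10,23,fn); (12,10,arg); (12,11,fn); (19,12,fn); (19,15,arg); (22,20,fn); (22,21,arg); (23,6,fn); (23,8,arg)
step 2: rule r1; match: 0->19, 1->12, 2->11, 3->10, 4->15; deleted nodes 11, 12; deleted edges (12,10,arg); (12,11,fn); (19,12,fn); added nodes 24; added edges (19,24,fn); (24,10,fn); (24,15,arg); result: nodes: 6:c1, 8:c4, 10:app, 15:c2, 19:app, 20:app, 21:c2, 22:app, 23:app, 24:app edges: (10,8,arg); (10,23,fn); (19,15,arg); (19,24,fn); (22,20,fn); (22,21,arg); (23,6,fn); (23,8,arg); (24,10,fn); (24,15,arg)
final:
nodes: 6:c1, 8:c4, 10:app, 15:c2, 19:app, 20:app, 21:c2, 22:app, 23:app, 24:app
edges: (10,8,arg); (10,23,fn); (19,15,arg); (19,24,fn); (22,20,fn); (22,21,arg); (23,6,fn); (23,8,arg); (24,10,fn); (24,15,arg)


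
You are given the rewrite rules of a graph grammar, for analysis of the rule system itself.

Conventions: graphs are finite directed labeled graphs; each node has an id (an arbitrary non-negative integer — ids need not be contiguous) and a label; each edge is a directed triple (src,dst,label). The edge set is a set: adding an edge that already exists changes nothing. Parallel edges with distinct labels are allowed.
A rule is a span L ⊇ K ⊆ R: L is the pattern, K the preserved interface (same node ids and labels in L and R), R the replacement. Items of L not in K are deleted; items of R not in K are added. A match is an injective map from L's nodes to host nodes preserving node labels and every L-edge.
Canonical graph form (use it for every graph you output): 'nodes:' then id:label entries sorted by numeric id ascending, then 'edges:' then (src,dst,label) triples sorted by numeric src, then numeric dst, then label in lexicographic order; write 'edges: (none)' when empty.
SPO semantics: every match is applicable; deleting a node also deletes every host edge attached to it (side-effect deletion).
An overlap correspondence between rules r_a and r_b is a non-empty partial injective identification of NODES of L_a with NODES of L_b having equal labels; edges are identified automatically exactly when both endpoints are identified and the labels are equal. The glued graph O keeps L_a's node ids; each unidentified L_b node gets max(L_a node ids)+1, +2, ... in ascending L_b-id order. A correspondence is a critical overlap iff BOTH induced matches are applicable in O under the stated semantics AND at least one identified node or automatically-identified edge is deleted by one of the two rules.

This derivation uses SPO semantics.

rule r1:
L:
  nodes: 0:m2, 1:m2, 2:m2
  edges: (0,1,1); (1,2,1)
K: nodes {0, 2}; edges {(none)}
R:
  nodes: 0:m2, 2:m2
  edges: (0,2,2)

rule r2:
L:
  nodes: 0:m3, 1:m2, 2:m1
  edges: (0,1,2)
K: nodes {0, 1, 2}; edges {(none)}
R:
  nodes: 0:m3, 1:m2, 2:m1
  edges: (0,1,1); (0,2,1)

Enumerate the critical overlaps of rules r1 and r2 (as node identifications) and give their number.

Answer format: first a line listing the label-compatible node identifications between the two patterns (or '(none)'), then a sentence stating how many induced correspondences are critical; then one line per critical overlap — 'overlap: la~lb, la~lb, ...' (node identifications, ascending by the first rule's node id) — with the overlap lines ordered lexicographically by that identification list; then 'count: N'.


label-compatible node identifications between L(r1) and L(r2): 0~1, 1~1, 2~1
1 of the induced correspondences is a critical overlap of r1 and r2.
overlap: 1~1
count: 1


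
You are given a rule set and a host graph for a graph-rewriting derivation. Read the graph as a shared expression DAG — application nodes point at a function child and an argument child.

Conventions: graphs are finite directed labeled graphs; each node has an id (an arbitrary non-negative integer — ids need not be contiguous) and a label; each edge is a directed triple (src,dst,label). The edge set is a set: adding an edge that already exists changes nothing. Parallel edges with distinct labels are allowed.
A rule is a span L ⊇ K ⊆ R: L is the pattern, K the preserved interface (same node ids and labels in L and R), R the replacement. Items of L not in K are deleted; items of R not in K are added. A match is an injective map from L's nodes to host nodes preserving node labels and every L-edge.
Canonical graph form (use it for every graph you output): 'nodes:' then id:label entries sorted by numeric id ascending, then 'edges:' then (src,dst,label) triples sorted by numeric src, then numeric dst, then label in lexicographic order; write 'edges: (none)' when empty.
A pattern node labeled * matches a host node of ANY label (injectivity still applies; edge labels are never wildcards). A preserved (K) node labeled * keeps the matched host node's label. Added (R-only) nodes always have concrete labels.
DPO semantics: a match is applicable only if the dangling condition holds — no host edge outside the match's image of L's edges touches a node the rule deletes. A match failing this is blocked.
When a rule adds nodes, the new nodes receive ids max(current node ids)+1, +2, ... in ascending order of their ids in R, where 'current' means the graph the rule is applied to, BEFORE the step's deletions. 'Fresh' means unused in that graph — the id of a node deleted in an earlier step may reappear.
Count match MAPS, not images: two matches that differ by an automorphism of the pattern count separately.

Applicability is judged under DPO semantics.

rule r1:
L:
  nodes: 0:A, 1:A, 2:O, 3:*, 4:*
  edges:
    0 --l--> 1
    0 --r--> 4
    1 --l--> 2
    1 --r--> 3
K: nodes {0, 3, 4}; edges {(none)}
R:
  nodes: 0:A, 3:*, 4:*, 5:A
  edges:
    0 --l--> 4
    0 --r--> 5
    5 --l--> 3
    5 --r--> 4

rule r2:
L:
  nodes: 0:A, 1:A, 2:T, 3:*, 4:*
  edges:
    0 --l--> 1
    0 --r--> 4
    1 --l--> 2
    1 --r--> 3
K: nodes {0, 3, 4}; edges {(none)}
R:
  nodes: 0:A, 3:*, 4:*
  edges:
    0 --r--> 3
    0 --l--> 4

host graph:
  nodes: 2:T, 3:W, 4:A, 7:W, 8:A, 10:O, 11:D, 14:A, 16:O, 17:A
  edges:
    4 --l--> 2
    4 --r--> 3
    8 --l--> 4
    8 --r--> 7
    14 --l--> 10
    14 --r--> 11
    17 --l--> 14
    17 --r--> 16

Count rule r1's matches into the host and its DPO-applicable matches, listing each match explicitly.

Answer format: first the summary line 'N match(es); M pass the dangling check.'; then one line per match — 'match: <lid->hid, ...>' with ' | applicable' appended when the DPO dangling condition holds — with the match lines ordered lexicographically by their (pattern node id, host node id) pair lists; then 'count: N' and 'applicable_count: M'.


1 match(es); 1 pass the dangling check.
match: 0->17, 1->14, 2->10, 3->11, 4->16 | applicable
count: 1
applicable_count: 1
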